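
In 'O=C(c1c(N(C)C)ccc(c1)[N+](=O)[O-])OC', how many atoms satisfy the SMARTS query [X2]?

The query [X2] means: any atom with exactly two total connections (bonds + H).
Check the 16 heavy atoms by environment: 6× c (aromatic, X3) → no; 1× N (X3) → no; 3× C (X4) → no; 1× N (charge +1, X3) → no; 1× O (charge -1, X1) → no; 2× O (X1) → no; 1× C (X3) → no; 1× O (X2) → match.
That gives 1 matching atom.

1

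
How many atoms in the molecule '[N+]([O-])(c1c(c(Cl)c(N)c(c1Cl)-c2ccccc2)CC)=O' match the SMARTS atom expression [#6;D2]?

6

Check the 20 heavy atoms by environment: 7× c (aromatic, D3) → no; 2× Cl (D1) → no; 5× c (aromatic, D2) → match; 1× N (D1) → no; 1× N (charge +1, D3) → no; 1× O (charge -1, D1) → no; 1× O (D1) → no; 1× C (D2) → match; 1× C (D1) → no.
Summing the matching environments: 5 + 1 = 6 matching atoms.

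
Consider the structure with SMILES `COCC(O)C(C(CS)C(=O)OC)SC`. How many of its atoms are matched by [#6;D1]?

Check the 15 heavy atoms by environment: 2× C (D2) → no; 4× C (D3) → no; 1× S (D1) → no; 1× S (D2) → no; 3× C (D1) → match; 2× O (D1) → no; 2× O (D2) → no.
That gives 3 matching atoms.

3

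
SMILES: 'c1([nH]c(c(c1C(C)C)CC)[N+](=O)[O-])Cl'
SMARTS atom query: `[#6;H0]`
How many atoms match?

Check the 14 heavy atoms by environment: 1× n (aromatic, H1) → no; 4× c (aromatic, H0) → match; 1× C (H1) → no; 3× C (H3) → no; 1× N (charge +1, H0) → no; 1× O (charge -1, H0) → no; 1× O (H0) → no; 1× Cl (H0) → no; 1× C (H2) → no.
That gives 4 matching atoms.

4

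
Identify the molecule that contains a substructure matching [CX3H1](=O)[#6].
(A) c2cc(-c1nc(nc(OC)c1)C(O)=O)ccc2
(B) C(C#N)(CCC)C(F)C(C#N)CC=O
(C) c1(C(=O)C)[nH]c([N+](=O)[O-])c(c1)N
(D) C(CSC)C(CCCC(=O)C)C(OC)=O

B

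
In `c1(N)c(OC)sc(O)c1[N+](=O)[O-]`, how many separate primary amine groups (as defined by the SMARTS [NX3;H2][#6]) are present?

[NX3;H2][#6] is the SMARTS for a primary amine: a trivalent nitrogen with two H attached to carbon.
Exactly one fragment in the molecule meets all constraints, giving 1 match.

1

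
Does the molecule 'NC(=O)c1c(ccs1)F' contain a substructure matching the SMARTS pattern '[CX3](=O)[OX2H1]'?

No

The pattern [CX3](=O)[OX2H1] describes an sp2 carbon double-bonded to O and single-bonded to an -OH oxygen — a carboxylic acid.
The closest candidate here is a primary amide (-C(=O)NH2), but the carbonyl is bonded to N, not to an -OH oxygen. No other fragment satisfies the full query, so there is no match.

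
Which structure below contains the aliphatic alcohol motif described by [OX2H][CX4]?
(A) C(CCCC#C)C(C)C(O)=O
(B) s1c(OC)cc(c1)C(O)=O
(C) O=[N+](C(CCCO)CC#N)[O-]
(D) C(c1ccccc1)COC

C

[OX2H][CX4] describes a hydroxyl oxygen bound to an sp3 (X4) carbon (an aliphatic alcohol).
(A) has a carboxylic acid group (-C(=O)OH) but the -OH is on a CX3 carbonyl carbon, not a CX4 carbon.
(B) has a methoxy ether (-OCH3) but the oxygen has H0 (ether), not H1.
(C) contains a hydroxyl group (-OH), which satisfies every atom and bond constraint.
(D) has a methoxy ether (-OCH3) but the oxygen has H0 (ether), not H1.
So the answer is (C).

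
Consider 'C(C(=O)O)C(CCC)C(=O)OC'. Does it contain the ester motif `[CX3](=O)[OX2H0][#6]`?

The pattern [CX3](=O)[OX2H0][#6] describes a carbonyl carbon bonded to an oxygen that is itself bonded to carbon (no H on that O) — an ester.
The molecule carries a methyl-ester group (-C(=O)OCH3), whose atoms satisfy every constraint of the query, so the pattern matches.

Yes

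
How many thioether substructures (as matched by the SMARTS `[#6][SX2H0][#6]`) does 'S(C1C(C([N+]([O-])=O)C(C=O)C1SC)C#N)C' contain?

2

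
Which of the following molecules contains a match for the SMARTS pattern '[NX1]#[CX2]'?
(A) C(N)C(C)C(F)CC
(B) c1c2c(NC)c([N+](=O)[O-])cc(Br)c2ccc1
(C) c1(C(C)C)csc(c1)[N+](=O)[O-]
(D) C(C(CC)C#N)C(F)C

D

[NX1]#[CX2] describes a nitrogen triple-bonded to a two-connected carbon (a nitrile).
(A) has a primary amino group (-NH2) but the nitrogen is NX3 (three connections), not NX1 triple-bonded.
(B) has a nitro group (-[N+](=O)[O-]) but there is no C#N triple bond.
(C) has a nitro group (-[N+](=O)[O-]) but there is no C#N triple bond.
(D) contains a nitrile (-C#N), which satisfies every atom and bond constraint.
So the answer is (D).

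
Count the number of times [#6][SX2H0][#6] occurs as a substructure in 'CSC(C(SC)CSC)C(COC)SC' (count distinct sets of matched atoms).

4

[#6][SX2H0][#6] is the SMARTS for a thioether: an aliphatic sulfur bridging two carbons with no H on the sulfur.
The molecule carries 4 separate instances of a methylthio ether (-SCH3) meeting every constraint; each maps to a distinct set of atoms, giving 4 matches.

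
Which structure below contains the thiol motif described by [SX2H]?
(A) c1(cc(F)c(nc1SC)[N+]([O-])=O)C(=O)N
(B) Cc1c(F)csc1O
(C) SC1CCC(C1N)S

C

[SX2H] describes an aliphatic sulfur with two connections, one being H (a thiol).
(A) has a methylthio ether (-SCH3) but the sulfur has H0 (bonded to two carbons), not H1.
(B) has a hydroxyl group (-OH) but it is an -OH, not an -SH.
(C) contains a thiol (-SH), which satisfies every atom and bond constraint.
So the answer is (C).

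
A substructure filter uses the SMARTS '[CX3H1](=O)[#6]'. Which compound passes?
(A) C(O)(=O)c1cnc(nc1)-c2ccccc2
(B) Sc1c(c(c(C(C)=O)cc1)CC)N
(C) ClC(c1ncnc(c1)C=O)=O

[CX3H1](=O)[#6] describes an sp2 carbon with one H, double-bonded to O and single-bonded to carbon (an aldehyde).
(A) has a carboxylic acid group (-C(=O)OH) but the carbonyl carbon has H0 and is bonded to O, not H1.
(B) has an acetyl/ketone group (-C(=O)CH3) but the carbonyl carbon has H0 (two carbon neighbours), not H1.
(C) contains an aldehyde (-CHO), which satisfies every atom and bond constraint.
So the answer is (C).

C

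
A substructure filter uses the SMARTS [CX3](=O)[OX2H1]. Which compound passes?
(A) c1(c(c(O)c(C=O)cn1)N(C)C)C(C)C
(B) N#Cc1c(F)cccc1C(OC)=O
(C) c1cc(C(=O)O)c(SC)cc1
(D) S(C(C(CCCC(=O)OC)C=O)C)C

[CX3](=O)[OX2H1] describes an sp2 carbon double-bonded to O and single-bonded to an -OH oxygen (a carboxylic acid).
(A) has an aldehyde (-CHO) but there is no singly-bonded oxygen on the carbonyl carbon.
(B) has a methyl-ester group (-C(=O)OCH3) but the singly-bonded O has no H (OX2H0, not OX2H1).
(C) contains a carboxylic acid group (-C(=O)OH), which satisfies every atom and bond constraint.
(D) has an aldehyde (-CHO) but there is no singly-bonded oxygen on the carbonyl carbon.
So the answer is (C).

C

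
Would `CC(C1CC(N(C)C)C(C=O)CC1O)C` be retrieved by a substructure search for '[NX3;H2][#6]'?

No

The pattern [NX3;H2][#6] describes a trivalent nitrogen with two H attached to carbon — a primary amine.
The closest candidate here is a dimethylamino group (-N(CH3)2), but the nitrogen has H0, not H2. No other fragment satisfies the full query, so there is no match.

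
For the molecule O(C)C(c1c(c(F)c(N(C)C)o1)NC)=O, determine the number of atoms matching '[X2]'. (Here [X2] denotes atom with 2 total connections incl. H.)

2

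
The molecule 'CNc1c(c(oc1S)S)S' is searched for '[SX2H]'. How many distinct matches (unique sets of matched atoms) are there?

3

[SX2H] is the SMARTS for a thiol: an aliphatic sulfur with two connections, one being H.
The molecule carries 3 separate instances of a thiol (-SH) meeting every constraint; each maps to a distinct set of atoms, giving 3 matches.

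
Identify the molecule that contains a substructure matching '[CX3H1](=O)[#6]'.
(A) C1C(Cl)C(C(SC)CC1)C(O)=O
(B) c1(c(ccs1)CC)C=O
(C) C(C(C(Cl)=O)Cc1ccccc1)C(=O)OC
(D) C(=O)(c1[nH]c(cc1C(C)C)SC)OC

[CX3H1](=O)[#6] describes an sp2 carbon with one H, double-bonded to O and single-bonded to carbon (an aldehyde).
(A) has a carboxylic acid group (-C(=O)OH) but the carbonyl carbon has H0 and is bonded to O, not H1.
(B) contains an aldehyde (-CHO), which satisfies every atom and bond constraint.
(C) has a methyl-ester group (-C(=O)OCH3) but the carbonyl carbon has H0, not H1.
(D) has a methyl-ester group (-C(=O)OCH3) but the carbonyl carbon has H0, not H1.
So the answer is (B).

B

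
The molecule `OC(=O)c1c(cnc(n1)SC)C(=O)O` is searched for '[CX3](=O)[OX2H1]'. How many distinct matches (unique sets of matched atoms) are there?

[CX3](=O)[OX2H1] is the SMARTS for a carboxylic acid: an sp2 carbon double-bonded to O and single-bonded to an -OH oxygen.
The molecule carries 2 separate instances of a carboxylic acid group (-C(=O)OH) meeting every constraint; each maps to a distinct set of atoms, giving 2 matches.

2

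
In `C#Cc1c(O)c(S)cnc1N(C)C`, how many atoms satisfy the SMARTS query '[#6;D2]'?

The query [#6;D2] means: any carbon bonded to exactly two heavy atoms.
Check the 13 heavy atoms by environment: 1× n (aromatic, D2) → no; 4× c (aromatic, D3) → no; 1× c (aromatic, D2) → match; 1× O (D1) → no; 1× S (D1) → no; 1× N (D3) → no; 3× C (D1) → no; 1× C (D2) → match.
Summing the matching environments: 1 + 1 = 2 matching atoms.

2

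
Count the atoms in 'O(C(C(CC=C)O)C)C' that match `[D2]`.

The query [D2] means: atom with exactly two heavy-atom neighbours.
Check the 9 heavy atoms by environment: 3× C (D1) → no; 2× C (D3) → no; 2× C (D2) → match; 1× O (D2) → match; 1× O (D1) → no.
Summing the matching environments: 2 + 1 = 3 matching atoms.

3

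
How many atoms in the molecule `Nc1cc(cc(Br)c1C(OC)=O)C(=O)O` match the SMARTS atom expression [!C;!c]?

6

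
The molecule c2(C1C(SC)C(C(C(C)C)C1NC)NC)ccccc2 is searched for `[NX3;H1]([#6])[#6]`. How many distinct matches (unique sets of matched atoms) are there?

2

[NX3;H1]([#6])[#6] is the SMARTS for a secondary amine: a trivalent nitrogen with one H, bonded to two carbons.
The molecule carries 2 separate instances of an N-methylamino group (-NHCH3) meeting every constraint; each maps to a distinct set of atoms, giving 2 matches.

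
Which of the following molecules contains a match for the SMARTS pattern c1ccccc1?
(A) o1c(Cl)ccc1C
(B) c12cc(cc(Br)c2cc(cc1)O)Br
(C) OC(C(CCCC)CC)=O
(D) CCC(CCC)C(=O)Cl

B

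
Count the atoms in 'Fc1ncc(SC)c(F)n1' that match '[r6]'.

Check the 10 heavy atoms by environment: 2× n (aromatic, in 6-ring) → match; 4× c (aromatic, in 6-ring) → match; 2× F (acyclic) → no; 1× S (acyclic) → no; 1× C (acyclic) → no.
Summing the matching environments: 2 + 4 = 6 matching atoms.

6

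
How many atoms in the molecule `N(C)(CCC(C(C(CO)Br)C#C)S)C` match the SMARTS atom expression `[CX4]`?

The query [CX4] means: C with X4: aliphatic carbon with exactly 4 total connections (bonds + H).
Check the 14 heavy atoms by environment: 8× C (X4) → match; 1× S (X2) → no; 1× Br (X1) → no; 2× C (X2) → no; 1× N (X3) → no; 1× O (X2) → no.
That gives 8 matching atoms.

8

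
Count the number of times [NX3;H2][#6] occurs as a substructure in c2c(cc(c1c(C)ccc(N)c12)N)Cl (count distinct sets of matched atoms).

[NX3;H2][#6] is the SMARTS for a primary amine: a trivalent nitrogen with two H attached to carbon.
The molecule carries 2 separate instances of a primary amino group (-NH2) meeting every constraint; each maps to a distinct set of atoms, giving 2 matches.

2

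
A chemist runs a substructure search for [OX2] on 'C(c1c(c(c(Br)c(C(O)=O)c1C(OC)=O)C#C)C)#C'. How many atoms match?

2

The query [OX2] means: aliphatic oxygen with two total connections — ether, hydroxyl, or ester single-bond O.
Check the 19 heavy atoms by environment: 6× c (aromatic, X3) → no; 4× C (X2) → no; 2× C (X3) → no; 2× O (X1) → no; 2× O (X2) → match; 2× C (X4) → no; 1× Br (X1) → no.
That gives 2 matching atoms.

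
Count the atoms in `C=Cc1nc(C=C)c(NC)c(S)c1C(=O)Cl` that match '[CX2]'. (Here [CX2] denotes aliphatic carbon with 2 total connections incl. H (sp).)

The query [CX2] means: C with X2: aliphatic carbon with exactly 2 total connections.
Check the 16 heavy atoms by environment: 1× n (aromatic, X2) → no; 5× c (aromatic, X3) → no; 5× C (X3) → no; 1× N (X3) → no; 1× C (X4) → no; 1× S (X2) → no; 1× O (X1) → no; 1× Cl (X1) → no.
No environment satisfies the query, so 0 matching atoms.

0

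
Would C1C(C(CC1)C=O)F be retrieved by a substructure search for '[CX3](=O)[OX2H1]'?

No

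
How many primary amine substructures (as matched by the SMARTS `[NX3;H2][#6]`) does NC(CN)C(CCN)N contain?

[NX3;H2][#6] is the SMARTS for a primary amine: a trivalent nitrogen with two H attached to carbon.
The molecule carries 4 separate instances of a primary amino group (-NH2) meeting every constraint; each maps to a distinct set of atoms, giving 4 matches.

4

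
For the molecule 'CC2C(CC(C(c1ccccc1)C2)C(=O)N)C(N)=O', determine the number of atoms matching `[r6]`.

12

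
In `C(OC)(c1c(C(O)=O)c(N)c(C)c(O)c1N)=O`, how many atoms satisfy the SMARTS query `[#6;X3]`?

The query [#6;X3] means: any carbon (aromatic or not) with three total connections.
Check the 17 heavy atoms by environment: 6× c (aromatic, X3) → match; 2× N (X3) → no; 2× C (X3) → match; 2× O (X1) → no; 3× O (X2) → no; 2× C (X4) → no.
Summing the matching environments: 6 + 2 = 8 matching atoms.

8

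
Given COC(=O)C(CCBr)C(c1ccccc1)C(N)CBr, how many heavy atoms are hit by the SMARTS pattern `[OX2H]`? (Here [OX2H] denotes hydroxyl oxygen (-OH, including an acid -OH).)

0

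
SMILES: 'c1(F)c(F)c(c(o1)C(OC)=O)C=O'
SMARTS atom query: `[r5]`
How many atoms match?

The query [r5] means: r5 matches atoms in a five-membered ring.
Check the 13 heavy atoms by environment: 1× o (aromatic, in 5-ring) → match; 4× c (aromatic, in 5-ring) → match; 3× C (acyclic) → no; 3× O (acyclic) → no; 2× F (acyclic) → no.
Summing the matching environments: 1 + 4 = 5 matching atoms.

5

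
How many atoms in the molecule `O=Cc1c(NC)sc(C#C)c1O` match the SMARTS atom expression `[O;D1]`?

The query [O;D1] means: aliphatic oxygen bonded to exactly one heavy atom.
Check the 12 heavy atoms by environment: 1× s (aromatic, D2) → no; 4× c (aromatic, D3) → no; 1× N (D2) → no; 2× C (D1) → no; 2× C (D2) → no; 2× O (D1) → match.
That gives 2 matching atoms.

2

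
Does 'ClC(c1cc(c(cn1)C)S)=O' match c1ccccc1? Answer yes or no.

The pattern c1ccccc1 describes six aromatic carbons in a ring — a benzene ring.
The closest candidate here is a methyl group (-CH3), but no six-membered all-carbon aromatic ring is present. No other fragment satisfies the full query, so there is no match.

No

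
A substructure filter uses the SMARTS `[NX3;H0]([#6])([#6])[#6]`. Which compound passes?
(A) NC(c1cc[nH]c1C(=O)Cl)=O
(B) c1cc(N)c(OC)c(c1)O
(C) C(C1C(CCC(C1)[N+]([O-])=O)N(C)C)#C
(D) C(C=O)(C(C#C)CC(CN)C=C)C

[NX3;H0]([#6])([#6])[#6] describes a trivalent nitrogen with no H, bonded to three carbons (a tertiary amine).
(A) has a primary amide (-C(=O)NH2) but the amide nitrogen has H2 and only one carbon neighbour.
(B) has a primary amino group (-NH2) but the nitrogen has H2, not H0 with three carbons.
(C) contains a dimethylamino group (-N(CH3)2), which satisfies every atom and bond constraint.
(D) has a primary amino group (-NH2) but the nitrogen has H2, not H0 with three carbons.
So the answer is (C).

C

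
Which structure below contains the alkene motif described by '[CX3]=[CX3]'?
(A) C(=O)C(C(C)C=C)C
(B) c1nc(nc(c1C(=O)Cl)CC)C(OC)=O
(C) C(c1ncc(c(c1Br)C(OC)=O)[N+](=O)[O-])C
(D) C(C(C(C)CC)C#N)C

A

[CX3]=[CX3] describes a non-aromatic C=C double bond between two sp2 carbons (an alkene).
(A) contains a vinyl group (-CH=CH2), which satisfies every atom and bond constraint.
(B) has an ethyl group (-CH2CH3) but its C-C bond is a single bond between CX4 carbons, not CX3=CX3.
(C) has an ethyl group (-CH2CH3) but its C-C bond is a single bond between CX4 carbons, not CX3=CX3.
(D) has an ethyl group (-CH2CH3) but its C-C bond is a single bond between CX4 carbons, not CX3=CX3.
So the answer is (A).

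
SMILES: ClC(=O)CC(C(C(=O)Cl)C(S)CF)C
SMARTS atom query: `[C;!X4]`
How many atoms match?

2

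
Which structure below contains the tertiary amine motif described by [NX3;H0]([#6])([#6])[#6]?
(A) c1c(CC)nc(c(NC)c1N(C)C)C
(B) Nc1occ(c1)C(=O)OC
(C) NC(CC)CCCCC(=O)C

A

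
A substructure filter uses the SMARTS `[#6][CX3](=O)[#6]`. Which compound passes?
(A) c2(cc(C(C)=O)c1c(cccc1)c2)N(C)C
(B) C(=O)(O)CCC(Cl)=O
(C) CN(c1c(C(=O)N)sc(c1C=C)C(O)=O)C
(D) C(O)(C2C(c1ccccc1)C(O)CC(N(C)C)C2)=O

A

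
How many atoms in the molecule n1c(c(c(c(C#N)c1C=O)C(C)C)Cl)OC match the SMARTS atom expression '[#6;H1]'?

Check the 16 heavy atoms by environment: 1× n (aromatic, H0) → no; 5× c (aromatic, H0) → no; 2× C (H1) → match; 3× C (H3) → no; 1× C (H0) → no; 1× N (H0) → no; 2× O (H0) → no; 1× Cl (H0) → no.
That gives 2 matching atoms.

2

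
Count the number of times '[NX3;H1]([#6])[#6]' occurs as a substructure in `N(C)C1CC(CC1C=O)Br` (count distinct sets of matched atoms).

1

[NX3;H1]([#6])[#6] is the SMARTS for a secondary amine: a trivalent nitrogen with one H, bonded to two carbons.
Exactly one fragment in the molecule meets all constraints, giving 1 match.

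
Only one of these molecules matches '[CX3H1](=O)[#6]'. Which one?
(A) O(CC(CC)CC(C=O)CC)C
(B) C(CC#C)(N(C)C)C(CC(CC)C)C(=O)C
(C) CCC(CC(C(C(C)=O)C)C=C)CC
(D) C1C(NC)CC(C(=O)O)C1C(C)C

A

[CX3H1](=O)[#6] describes an sp2 carbon with one H, double-bonded to O and single-bonded to carbon (an aldehyde).
(A) contains an aldehyde (-CHO), which satisfies every atom and bond constraint.
(B) has an acetyl/ketone group (-C(=O)CH3) but the carbonyl carbon has H0 (two carbon neighbours), not H1.
(C) has an acetyl/ketone group (-C(=O)CH3) but the carbonyl carbon has H0 (two carbon neighbours), not H1.
(D) has a carboxylic acid group (-C(=O)OH) but the carbonyl carbon has H0 and is bonded to O, not H1.
So the answer is (A).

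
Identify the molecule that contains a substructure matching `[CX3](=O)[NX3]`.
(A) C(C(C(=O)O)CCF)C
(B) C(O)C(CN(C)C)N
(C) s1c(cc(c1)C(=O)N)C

C

[CX3](=O)[NX3] describes a carbonyl carbon bonded to a trivalent nitrogen (an amide).
(A) has a carboxylic acid group (-C(=O)OH) but the carbonyl is bonded to O, not to an NX3 nitrogen.
(B) has a primary amino group (-NH2) but the -NH2 is not attached to a carbonyl carbon.
(C) contains a primary amide (-C(=O)NH2), which satisfies every atom and bond constraint.
So the answer is (C).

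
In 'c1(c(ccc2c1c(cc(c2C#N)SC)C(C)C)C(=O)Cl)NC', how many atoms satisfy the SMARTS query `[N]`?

2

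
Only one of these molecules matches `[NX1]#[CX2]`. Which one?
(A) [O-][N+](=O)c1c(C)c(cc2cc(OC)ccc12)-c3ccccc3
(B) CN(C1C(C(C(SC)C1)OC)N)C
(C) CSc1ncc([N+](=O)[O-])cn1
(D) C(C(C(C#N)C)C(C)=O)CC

D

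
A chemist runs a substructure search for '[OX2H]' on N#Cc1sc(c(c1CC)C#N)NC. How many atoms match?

0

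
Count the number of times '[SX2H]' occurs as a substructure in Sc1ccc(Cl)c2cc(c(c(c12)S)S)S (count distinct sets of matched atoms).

4

[SX2H] is the SMARTS for a thiol: an aliphatic sulfur with two connections, one being H.
The molecule carries 4 separate instances of a thiol (-SH) meeting every constraint; each maps to a distinct set of atoms, giving 4 matches.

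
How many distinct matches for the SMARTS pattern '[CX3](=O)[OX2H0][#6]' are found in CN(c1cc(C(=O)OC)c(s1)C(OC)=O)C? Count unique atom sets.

2

[CX3](=O)[OX2H0][#6] is the SMARTS for an ester: a carbonyl carbon bonded to an oxygen that is itself bonded to carbon (no H on that O).
The molecule carries 2 separate instances of a methyl-ester group (-C(=O)OCH3) meeting every constraint; each maps to a distinct set of atoms, giving 2 matches.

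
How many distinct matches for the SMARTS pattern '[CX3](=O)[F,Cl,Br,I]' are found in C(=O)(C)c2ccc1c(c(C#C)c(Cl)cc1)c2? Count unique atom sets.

[CX3](=O)[F,Cl,Br,I] is the SMARTS for an acyl halide: a carbonyl carbon bonded to a halogen.
The molecule has a chloro substituent, but the Cl is not on a carbonyl carbon; nothing else fits, so there are 0 matches.

0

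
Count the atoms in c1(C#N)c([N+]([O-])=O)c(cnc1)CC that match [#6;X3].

5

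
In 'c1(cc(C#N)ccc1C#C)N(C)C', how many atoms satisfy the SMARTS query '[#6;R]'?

The query [#6;R] means: carbon that is part of a ring.
Check the 13 heavy atoms by environment: 6× c (aromatic, in 6-ring) → match; 5× C (acyclic) → no; 2× N (acyclic) → no.
That gives 6 matching atoms.

6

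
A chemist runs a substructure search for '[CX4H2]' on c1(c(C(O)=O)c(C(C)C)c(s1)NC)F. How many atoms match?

0

The query [CX4H2] means: sp3 carbon (X4) with exactly two hydrogens.
Check the 14 heavy atoms by environment: 1× s (aromatic, H0, X2) → no; 4× c (aromatic, H0, X3) → no; 1× C (H1, X4) → no; 3× C (H3, X4) → no; 1× N (H1, X3) → no; 1× F (H0, X1) → no; 1× C (H0, X3) → no; 1× O (H0, X1) → no; 1× O (H1, X2) → no.
No environment satisfies the query, so 0 matching atoms.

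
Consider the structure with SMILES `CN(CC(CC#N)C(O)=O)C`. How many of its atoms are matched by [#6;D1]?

2

The query [#6;D1] means: carbon bonded to exactly one heavy atom.
Check the 11 heavy atoms by environment: 3× C (D2) → no; 2× C (D3) → no; 1× N (D3) → no; 2× C (D1) → match; 2× O (D1) → no; 1× N (D1) → no.
That gives 2 matching atoms.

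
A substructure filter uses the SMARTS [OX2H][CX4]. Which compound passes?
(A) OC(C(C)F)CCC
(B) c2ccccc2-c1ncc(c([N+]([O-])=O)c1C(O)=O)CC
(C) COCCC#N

A

[OX2H][CX4] describes a hydroxyl oxygen bound to an sp3 (X4) carbon (an aliphatic alcohol).
(A) contains a hydroxyl group (-OH), which satisfies every atom and bond constraint.
(B) has a carboxylic acid group (-C(=O)OH) but the -OH is on a CX3 carbonyl carbon, not a CX4 carbon.
(C) has a methoxy ether (-OCH3) but the oxygen has H0 (ether), not H1.
So the answer is (A).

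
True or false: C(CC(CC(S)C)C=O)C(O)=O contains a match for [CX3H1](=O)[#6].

True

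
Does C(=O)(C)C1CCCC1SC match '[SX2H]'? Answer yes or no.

No

The pattern [SX2H] describes an aliphatic sulfur with two connections, one being H — a thiol.
The closest candidate here is a methylthio ether (-SCH3), but the sulfur has H0 (bonded to two carbons), not H1. No other fragment satisfies the full query, so there is no match.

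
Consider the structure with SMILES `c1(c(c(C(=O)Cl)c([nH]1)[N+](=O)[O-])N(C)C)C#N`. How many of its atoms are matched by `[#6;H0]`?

6

The query [#6;H0] means: any carbon with no attached hydrogen.
Check the 16 heavy atoms by environment: 1× n (aromatic, H1) → no; 4× c (aromatic, H0) → match; 2× C (H0) → match; 2× N (H0) → no; 2× C (H3) → no; 2× O (H0) → no; 1× Cl (H0) → no; 1× N (charge +1, H0) → no; 1× O (charge -1, H0) → no.
Summing the matching environments: 4 + 2 = 6 matching atoms.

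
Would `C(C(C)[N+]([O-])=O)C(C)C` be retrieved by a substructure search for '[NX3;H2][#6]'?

No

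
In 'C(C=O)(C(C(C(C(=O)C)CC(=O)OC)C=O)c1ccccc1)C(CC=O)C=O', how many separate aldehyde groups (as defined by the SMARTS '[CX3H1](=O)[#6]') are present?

[CX3H1](=O)[#6] is the SMARTS for an aldehyde: an sp2 carbon with one H, double-bonded to O and single-bonded to carbon.
The molecule carries 4 separate instances of an aldehyde (-CHO) meeting every constraint; each maps to a distinct set of atoms, giving 4 matches.

4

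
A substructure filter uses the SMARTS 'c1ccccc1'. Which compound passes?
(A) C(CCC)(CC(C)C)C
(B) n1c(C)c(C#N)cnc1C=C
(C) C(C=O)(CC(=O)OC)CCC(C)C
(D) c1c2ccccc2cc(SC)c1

D

c1ccccc1 describes six aromatic carbons in a ring (a benzene ring).
(A) has a methyl group (-CH3) but no six-membered all-carbon aromatic ring is present.
(B) has a methyl group (-CH3) but no six-membered all-carbon aromatic ring is present.
(C) has a methyl group (-CH3) but no six-membered all-carbon aromatic ring is present.
(D) contains the required atom environment, so the pattern matches.
So the answer is (D).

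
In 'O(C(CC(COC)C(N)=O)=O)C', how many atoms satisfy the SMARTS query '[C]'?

7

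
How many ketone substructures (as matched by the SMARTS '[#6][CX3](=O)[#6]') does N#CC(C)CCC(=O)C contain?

[#6][CX3](=O)[#6] is the SMARTS for a ketone: a carbonyl carbon (no H) flanked by two carbons.
Exactly one fragment in the molecule meets all constraints, giving 1 match.

1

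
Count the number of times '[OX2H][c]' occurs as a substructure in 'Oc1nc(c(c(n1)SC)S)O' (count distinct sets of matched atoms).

2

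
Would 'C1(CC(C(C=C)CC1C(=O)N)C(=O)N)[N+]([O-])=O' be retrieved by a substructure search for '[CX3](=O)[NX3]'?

Yes

The pattern [CX3](=O)[NX3] describes a carbonyl carbon bonded to a trivalent nitrogen — an amide.
The molecule carries a primary amide (-C(=O)NH2), whose atoms satisfy every constraint of the query, so the pattern matches.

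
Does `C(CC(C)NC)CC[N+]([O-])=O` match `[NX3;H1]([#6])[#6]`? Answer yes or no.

The pattern [NX3;H1]([#6])[#6] describes a trivalent nitrogen with one H, bonded to two carbons — a secondary amine.
The molecule carries an N-methylamino group (-NHCH3), whose atoms satisfy every constraint of the query, so the pattern matches.

Yes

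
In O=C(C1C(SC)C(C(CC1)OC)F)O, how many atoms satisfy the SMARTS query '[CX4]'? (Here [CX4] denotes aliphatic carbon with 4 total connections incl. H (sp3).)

8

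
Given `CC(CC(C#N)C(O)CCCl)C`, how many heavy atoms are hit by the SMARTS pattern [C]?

The query [C] means: uppercase C matches aliphatic (non-aromatic) carbon only.
Check the 12 heavy atoms by environment: 9× C → match; 1× Cl → no; 1× N → no; 1× O → no.
That gives 9 matching atoms.

9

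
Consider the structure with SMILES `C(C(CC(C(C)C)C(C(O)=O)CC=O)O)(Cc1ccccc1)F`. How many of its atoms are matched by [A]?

17

The query [A] means: A matches any aliphatic (non-aromatic) heavy atom.
Check the 23 heavy atoms by environment: 12× C → match; 1× F → match; 6× c (aromatic) → no; 4× O → match.
Summing the matching environments: 12 + 1 + 4 = 17 matching atoms.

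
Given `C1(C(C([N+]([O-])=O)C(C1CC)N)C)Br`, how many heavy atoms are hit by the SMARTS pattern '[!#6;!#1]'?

The query [!#6;!#1] means: not carbon and not hydrogen — any heteroatom.
Check the 13 heavy atoms by environment: 8× C → no; 1× N (charge +1) → match; 1× O (charge -1) → match; 1× O → match; 1× N → match; 1× Br → match.
Summing the matching environments: 1 + 1 + 1 + 1 + 1 = 5 matching atoms.

5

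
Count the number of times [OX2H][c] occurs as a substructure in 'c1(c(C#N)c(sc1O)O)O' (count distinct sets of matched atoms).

3

[OX2H][c] is the SMARTS for a phenol: a hydroxyl oxygen attached to an aromatic carbon.
The molecule carries 3 separate instances of a hydroxyl group (-OH) meeting every constraint; each maps to a distinct set of atoms, giving 3 matches.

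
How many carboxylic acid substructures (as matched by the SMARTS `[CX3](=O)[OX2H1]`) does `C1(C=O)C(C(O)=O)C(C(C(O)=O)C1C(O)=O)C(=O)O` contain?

[CX3](=O)[OX2H1] is the SMARTS for a carboxylic acid: an sp2 carbon double-bonded to O and single-bonded to an -OH oxygen.
The molecule carries 4 separate instances of a carboxylic acid group (-C(=O)OH) meeting every constraint; each maps to a distinct set of atoms, giving 4 matches.

4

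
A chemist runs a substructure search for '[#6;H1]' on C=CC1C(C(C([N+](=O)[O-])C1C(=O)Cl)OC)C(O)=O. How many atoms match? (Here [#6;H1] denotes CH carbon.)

6

The query [#6;H1] means: any carbon bearing exactly one hydrogen.
Check the 18 heavy atoms by environment: 6× C (H1) → match; 2× C (H0) → no; 4× O (H0) → no; 1× O (H1) → no; 1× N (charge +1, H0) → no; 1× O (charge -1, H0) → no; 1× C (H3) → no; 1× C (H2) → no; 1× Cl (H0) → no.
That gives 6 matching atoms.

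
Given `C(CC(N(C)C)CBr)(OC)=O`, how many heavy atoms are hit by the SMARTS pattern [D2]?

3

Check the 11 heavy atoms by environment: 2× C (D2) → match; 2× C (D3) → no; 1× N (D3) → no; 3× C (D1) → no; 1× Br (D1) → no; 1× O (D1) → no; 1× O (D2) → match.
Summing the matching environments: 2 + 1 = 3 matching atoms.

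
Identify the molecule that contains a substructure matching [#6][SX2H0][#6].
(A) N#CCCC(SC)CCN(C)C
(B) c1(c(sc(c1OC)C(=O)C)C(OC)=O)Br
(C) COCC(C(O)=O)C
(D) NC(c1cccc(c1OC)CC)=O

A

[#6][SX2H0][#6] describes an aliphatic sulfur bridging two carbons with no H on the sulfur (a thioether).
(A) contains a methylthio ether (-SCH3), which satisfies every atom and bond constraint.
(B) has a methoxy ether (-OCH3) but the bridging atom is O, not S.
(C) has a methoxy ether (-OCH3) but the bridging atom is O, not S.
(D) has a methoxy ether (-OCH3) but the bridging atom is O, not S.
So the answer is (A).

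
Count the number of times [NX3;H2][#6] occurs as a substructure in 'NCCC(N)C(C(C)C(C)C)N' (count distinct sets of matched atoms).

3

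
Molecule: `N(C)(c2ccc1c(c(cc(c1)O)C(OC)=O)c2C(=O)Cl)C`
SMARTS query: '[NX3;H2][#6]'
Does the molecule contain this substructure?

No

The pattern [NX3;H2][#6] describes a trivalent nitrogen with two H attached to carbon — a primary amine.
The closest candidate here is a dimethylamino group (-N(CH3)2), but the nitrogen has H0, not H2. No other fragment satisfies the full query, so there is no match.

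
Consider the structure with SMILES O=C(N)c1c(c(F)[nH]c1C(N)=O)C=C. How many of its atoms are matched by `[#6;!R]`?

4

The query [#6;!R] means: carbon not in any ring.
Check the 14 heavy atoms by environment: 1× n (aromatic, in 5-ring) → no; 4× c (aromatic, in 5-ring) → no; 1× F (acyclic) → no; 4× C (acyclic) → match; 2× O (acyclic) → no; 2× N (acyclic) → no.
That gives 4 matching atoms.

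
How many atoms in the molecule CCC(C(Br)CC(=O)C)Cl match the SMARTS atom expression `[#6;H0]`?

1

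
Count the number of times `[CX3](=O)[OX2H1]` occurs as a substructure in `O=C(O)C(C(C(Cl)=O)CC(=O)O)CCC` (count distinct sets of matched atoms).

2

[CX3](=O)[OX2H1] is the SMARTS for a carboxylic acid: an sp2 carbon double-bonded to O and single-bonded to an -OH oxygen.
The molecule carries 2 separate instances of a carboxylic acid group (-C(=O)OH) meeting every constraint; each maps to a distinct set of atoms, giving 2 matches.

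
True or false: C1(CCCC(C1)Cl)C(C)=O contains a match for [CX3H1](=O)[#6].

False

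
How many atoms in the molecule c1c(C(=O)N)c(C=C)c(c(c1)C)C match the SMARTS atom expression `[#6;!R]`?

5

The query [#6;!R] means: carbon not in any ring.
Check the 13 heavy atoms by environment: 6× c (aromatic, in 6-ring) → no; 5× C (acyclic) → match; 1× O (acyclic) → no; 1× N (acyclic) → no.
That gives 5 matching atoms.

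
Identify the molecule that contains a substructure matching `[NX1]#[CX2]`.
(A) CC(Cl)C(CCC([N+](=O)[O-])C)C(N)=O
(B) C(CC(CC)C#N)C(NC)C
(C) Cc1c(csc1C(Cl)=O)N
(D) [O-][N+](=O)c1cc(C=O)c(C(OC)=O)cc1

B

[NX1]#[CX2] describes a nitrogen triple-bonded to a two-connected carbon (a nitrile).
(A) has a nitro group (-[N+](=O)[O-]) but there is no C#N triple bond.
(B) contains a nitrile (-C#N), which satisfies every atom and bond constraint.
(C) has a primary amino group (-NH2) but the nitrogen is NX3 (three connections), not NX1 triple-bonded.
(D) has a nitro group (-[N+](=O)[O-]) but there is no C#N triple bond.
So the answer is (B).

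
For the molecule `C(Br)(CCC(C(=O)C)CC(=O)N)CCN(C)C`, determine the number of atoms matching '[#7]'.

The query [#7] means: #7 matches any nitrogen atom regardless of aromaticity.
Check the 17 heavy atoms by environment: 12× C → no; 2× O → no; 2× N → match; 1× Br → no.
That gives 2 matching atoms.

2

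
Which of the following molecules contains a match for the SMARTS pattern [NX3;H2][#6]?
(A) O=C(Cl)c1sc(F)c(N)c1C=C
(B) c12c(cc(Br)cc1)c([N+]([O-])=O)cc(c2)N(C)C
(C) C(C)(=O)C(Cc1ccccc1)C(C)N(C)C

A

[NX3;H2][#6] describes a trivalent nitrogen with two H attached to carbon (a primary amine).
(A) contains a primary amino group (-NH2), which satisfies every atom and bond constraint.
(B) has a dimethylamino group (-N(CH3)2) but the nitrogen has H0, not H2.
(C) has a dimethylamino group (-N(CH3)2) but the nitrogen has H0, not H2.
So the answer is (A).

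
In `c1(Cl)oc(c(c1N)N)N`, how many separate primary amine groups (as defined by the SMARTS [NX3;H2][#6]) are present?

3

[NX3;H2][#6] is the SMARTS for a primary amine: a trivalent nitrogen with two H attached to carbon.
The molecule carries 3 separate instances of a primary amino group (-NH2) meeting every constraint; each maps to a distinct set of atoms, giving 3 matches.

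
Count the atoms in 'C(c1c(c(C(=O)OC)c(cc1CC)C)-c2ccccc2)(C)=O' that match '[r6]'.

12

Check the 22 heavy atoms by environment: 12× c (aromatic, in 6-ring) → match; 7× C (acyclic) → no; 3× O (acyclic) → no.
That gives 12 matching atoms.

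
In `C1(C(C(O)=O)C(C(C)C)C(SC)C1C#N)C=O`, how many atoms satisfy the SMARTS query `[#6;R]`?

5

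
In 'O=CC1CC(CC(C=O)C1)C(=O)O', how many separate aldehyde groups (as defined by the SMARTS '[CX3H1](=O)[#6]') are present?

2

[CX3H1](=O)[#6] is the SMARTS for an aldehyde: an sp2 carbon with one H, double-bonded to O and single-bonded to carbon.
The molecule carries 2 separate instances of an aldehyde (-CHO) meeting every constraint; each maps to a distinct set of atoms, giving 2 matches.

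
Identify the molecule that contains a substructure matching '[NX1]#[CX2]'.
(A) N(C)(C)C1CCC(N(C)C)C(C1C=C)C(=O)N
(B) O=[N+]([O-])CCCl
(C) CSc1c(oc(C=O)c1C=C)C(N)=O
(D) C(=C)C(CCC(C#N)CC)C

[NX1]#[CX2] describes a nitrogen triple-bonded to a two-connected carbon (a nitrile).
(A) has a primary amide (-C(=O)NH2) but the nitrogen is NX3, not NX1.
(B) has a nitro group (-[N+](=O)[O-]) but there is no C#N triple bond.
(C) has a primary amide (-C(=O)NH2) but the nitrogen is NX3, not NX1.
(D) contains a nitrile (-C#N), which satisfies every atom and bond constraint.
So the answer is (D).

D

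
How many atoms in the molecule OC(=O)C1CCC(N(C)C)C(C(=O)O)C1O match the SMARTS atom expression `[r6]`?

6

The query [r6] means: r6 matches atoms in a six-membered ring.
Check the 16 heavy atoms by environment: 6× C (in 6-ring) → match; 1× N (acyclic) → no; 4× C (acyclic) → no; 5× O (acyclic) → no.
That gives 6 matching atoms.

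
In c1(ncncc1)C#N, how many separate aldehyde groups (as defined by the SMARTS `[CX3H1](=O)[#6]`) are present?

0

[CX3H1](=O)[#6] is the SMARTS for an aldehyde: an sp2 carbon with one H, double-bonded to O and single-bonded to carbon.
No fragment in the molecule satisfies every constraint, giving 0 matches.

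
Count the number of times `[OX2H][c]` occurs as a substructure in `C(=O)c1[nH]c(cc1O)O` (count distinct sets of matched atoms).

2

[OX2H][c] is the SMARTS for a phenol: a hydroxyl oxygen attached to an aromatic carbon.
The molecule carries 2 separate instances of a hydroxyl group (-OH) meeting every constraint; each maps to a distinct set of atoms, giving 2 matches.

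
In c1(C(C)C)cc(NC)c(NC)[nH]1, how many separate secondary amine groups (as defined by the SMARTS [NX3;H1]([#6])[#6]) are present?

[NX3;H1]([#6])[#6] is the SMARTS for a secondary amine: a trivalent nitrogen with one H, bonded to two carbons.
The molecule carries 2 separate instances of an N-methylamino group (-NHCH3) meeting every constraint; each maps to a distinct set of atoms, giving 2 matches.

2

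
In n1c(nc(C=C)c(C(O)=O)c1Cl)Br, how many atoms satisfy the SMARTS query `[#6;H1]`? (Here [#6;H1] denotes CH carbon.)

The query [#6;H1] means: any carbon bearing exactly one hydrogen.
Check the 13 heavy atoms by environment: 2× n (aromatic, H0) → no; 4× c (aromatic, H0) → no; 1× Br (H0) → no; 1× Cl (H0) → no; 1× C (H1) → match; 1× C (H2) → no; 1× C (H0) → no; 1× O (H0) → no; 1× O (H1) → no.
That gives 1 matching atom.

1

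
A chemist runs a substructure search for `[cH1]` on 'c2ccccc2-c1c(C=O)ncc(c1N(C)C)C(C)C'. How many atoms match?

6

The query [cH1] means: aromatic carbon bearing exactly one hydrogen.
Check the 20 heavy atoms by environment: 1× n (aromatic, H0) → no; 5× c (aromatic, H0) → no; 6× c (aromatic, H1) → match; 1× N (H0) → no; 4× C (H3) → no; 2× C (H1) → no; 1× O (H0) → no.
That gives 6 matching atoms.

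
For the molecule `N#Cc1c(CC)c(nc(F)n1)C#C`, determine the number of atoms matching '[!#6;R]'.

2

Check the 13 heavy atoms by environment: 2× n (aromatic, in 6-ring) → match; 4× c (aromatic, in 6-ring) → no; 1× F (acyclic) → no; 5× C (acyclic) → no; 1× N (acyclic) → no.
That gives 2 matching atoms.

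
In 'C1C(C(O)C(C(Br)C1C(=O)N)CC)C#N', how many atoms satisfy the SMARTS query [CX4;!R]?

2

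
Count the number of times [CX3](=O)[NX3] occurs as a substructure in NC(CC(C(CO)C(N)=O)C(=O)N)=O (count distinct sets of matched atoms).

3

[CX3](=O)[NX3] is the SMARTS for an amide: a carbonyl carbon bonded to a trivalent nitrogen.
The molecule carries 3 separate instances of a primary amide (-C(=O)NH2) meeting every constraint; each maps to a distinct set of atoms, giving 3 matches.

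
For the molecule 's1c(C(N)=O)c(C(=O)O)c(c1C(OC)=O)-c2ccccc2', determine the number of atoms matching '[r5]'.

The query [r5] means: r5 matches atoms in a five-membered ring.
Check the 21 heavy atoms by environment: 1× s (aromatic, in 5-ring) → match; 4× c (aromatic, in 5-ring) → match; 6× c (aromatic, in 6-ring) → no; 4× C (acyclic) → no; 5× O (acyclic) → no; 1× N (acyclic) → no.
Summing the matching environments: 1 + 4 = 5 matching atoms.

5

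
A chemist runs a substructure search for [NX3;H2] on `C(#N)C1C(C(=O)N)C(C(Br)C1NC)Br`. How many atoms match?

The query [NX3;H2] means: aliphatic N with 3 total connections, two of them H — an -NH2 nitrogen (amine or amide).
Check the 14 heavy atoms by environment: 5× C (H1, X4) → no; 1× C (H0, X2) → no; 1× N (H0, X1) → no; 1× C (H0, X3) → no; 1× O (H0, X1) → no; 1× N (H2, X3) → match; 2× Br (H0, X1) → no; 1× N (H1, X3) → no; 1× C (H3, X4) → no.
That gives 1 matching atom.

1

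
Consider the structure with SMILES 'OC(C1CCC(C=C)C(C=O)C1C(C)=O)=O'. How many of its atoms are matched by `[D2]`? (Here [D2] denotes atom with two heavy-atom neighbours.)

4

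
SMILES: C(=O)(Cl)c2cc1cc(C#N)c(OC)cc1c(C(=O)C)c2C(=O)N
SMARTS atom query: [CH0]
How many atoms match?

4

Check the 23 heavy atoms by environment: 7× c (aromatic, H0) → no; 3× c (aromatic, H1) → no; 4× C (H0) → match; 1× N (H0) → no; 4× O (H0) → no; 1× N (H2) → no; 2× C (H3) → no; 1× Cl (H0) → no.
That gives 4 matching atoms.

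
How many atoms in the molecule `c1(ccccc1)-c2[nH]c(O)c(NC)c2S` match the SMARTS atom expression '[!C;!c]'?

4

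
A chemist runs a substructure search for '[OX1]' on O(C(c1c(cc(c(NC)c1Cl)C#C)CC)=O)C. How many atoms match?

1

The query [OX1] means: aliphatic oxygen with one total connection — typically a carbonyl =O or an oxide.
Check the 17 heavy atoms by environment: 6× c (aromatic, X3) → no; 2× C (X2) → no; 4× C (X4) → no; 1× C (X3) → no; 1× O (X1) → match; 1× O (X2) → no; 1× Cl (X1) → no; 1× N (X3) → no.
That gives 1 matching atom.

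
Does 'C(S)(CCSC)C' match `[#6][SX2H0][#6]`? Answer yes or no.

The pattern [#6][SX2H0][#6] describes an aliphatic sulfur bridging two carbons with no H on the sulfur — a thioether.
The molecule carries a methylthio ether (-SCH3), whose atoms satisfy every constraint of the query, so the pattern matches.

Yes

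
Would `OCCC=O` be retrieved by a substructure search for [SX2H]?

The pattern [SX2H] describes an aliphatic sulfur with two connections, one being H — a thiol.
The closest candidate here is a hydroxyl group (-OH), but it is an -OH, not an -SH. No other fragment satisfies the full query, so there is no match.

No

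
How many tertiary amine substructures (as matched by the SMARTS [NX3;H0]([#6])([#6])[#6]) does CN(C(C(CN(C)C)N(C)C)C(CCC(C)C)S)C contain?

3

[NX3;H0]([#6])([#6])[#6] is the SMARTS for a tertiary amine: a trivalent nitrogen with no H, bonded to three carbons.
The molecule carries 3 separate instances of a dimethylamino group (-N(CH3)2) meeting every constraint; each maps to a distinct set of atoms, giving 3 matches.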